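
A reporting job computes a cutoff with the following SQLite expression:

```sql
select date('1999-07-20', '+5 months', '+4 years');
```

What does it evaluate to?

2003-12-20

Adding +5 months to 1999-07-20 gives 1999-12-20.
Adding +4 years to 1999-12-20 gives 2003-12-20.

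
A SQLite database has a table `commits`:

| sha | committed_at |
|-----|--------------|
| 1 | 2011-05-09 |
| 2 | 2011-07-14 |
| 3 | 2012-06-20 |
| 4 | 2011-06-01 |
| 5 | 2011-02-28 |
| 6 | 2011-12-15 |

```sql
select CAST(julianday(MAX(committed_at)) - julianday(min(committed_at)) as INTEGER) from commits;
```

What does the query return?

MIN = 2011-02-28, MAX = 2012-06-20.
0 days remain in February 2011 after the 28th (28 − 28).
Full months from March 2011 through May 2012 contribute their day counts.
Then 20 days into June 2012.
Total: 0 + 31 + 30 + 31 + 30 + 31 + 31 + 30 + 31 + 30 + 31 + 31 + 29 + 31 + 30 + 31 + 20 = 478.

478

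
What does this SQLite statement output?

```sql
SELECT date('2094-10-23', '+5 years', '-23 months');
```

2097-11-23

Adding +5 years to 2094-10-23 gives 2099-10-23.
Adding -23 months to 2099-10-23 gives 2097-11-23.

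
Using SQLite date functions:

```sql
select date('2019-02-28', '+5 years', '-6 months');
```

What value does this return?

2023-08-28

Adding +5 years to 2019-02-28 gives 2024-02-28.
Adding -6 months to 2024-02-28 gives 2023-08-28.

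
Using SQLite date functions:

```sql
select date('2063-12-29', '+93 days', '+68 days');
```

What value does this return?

Applying '+93 days' to 2063-12-29: counting 93 days forward gives 2064-03-31.
Applying '+68 days' to 2064-03-31: counting 68 days forward gives 2064-06-07.

2064-06-07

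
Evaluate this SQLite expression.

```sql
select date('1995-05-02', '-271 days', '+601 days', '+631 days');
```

Applying '-271 days' to 1995-05-02: counting 271 days back gives 1994-08-04.
Applying '+601 days' to 1994-08-04: counting 601 days forward gives 1996-03-27.
Applying '+631 days' to 1996-03-27: counting 631 days forward gives 1997-12-18.

1997-12-18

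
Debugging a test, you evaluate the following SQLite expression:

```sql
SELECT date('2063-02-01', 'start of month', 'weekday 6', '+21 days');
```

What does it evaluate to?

2063-02-24

`start of month` rewinds 2063-02-01 to 2063-02-01.
`weekday 6` advances to the next Saturday; 2063-02-01 is a Thursday, so it moves forward to 2063-02-03.
Advancing 21 more days within February lands on 2063-02-24.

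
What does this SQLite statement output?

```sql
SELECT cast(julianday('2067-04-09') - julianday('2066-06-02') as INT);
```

28 days remain in June 2066 after the 2nd (30 − 2).
Full months from July 2066 through March 2067 contribute their day counts.
Then 9 days into April 2067.
Total: 28 + 31 + 31 + 30 + 31 + 30 + 31 + 31 + 28 + 31 + 9 = 311.

311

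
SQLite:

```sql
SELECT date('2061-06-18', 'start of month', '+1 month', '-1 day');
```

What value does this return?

`start of month` rewinds 2061-06-18 to 2061-06-01.
Adding +1 month to 2061-06-01 gives 2061-07-01.
Going back 1 day from 2061-07-01 reaches 2061-06-30 (last day of June, 30 days).

2061-06-30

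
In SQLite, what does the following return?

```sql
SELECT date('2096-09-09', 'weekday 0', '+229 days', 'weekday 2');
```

2097-04-30

`weekday 0` advances to the next Sunday; 2096-09-09 is already a Sunday, so it stays at 2096-09-09.
Applying '+229 days' to 2096-09-09: counting 229 days forward gives 2097-04-26.
`weekday 2` advances to the next Tuesday; 2097-04-26 is a Friday, so it moves forward to 2097-04-30.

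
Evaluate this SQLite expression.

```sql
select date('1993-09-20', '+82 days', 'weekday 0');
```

Applying '+82 days' to 1993-09-20: counting 82 days forward gives 1993-12-11.
`weekday 0` advances to the next Sunday; 1993-12-11 is a Saturday, so it moves forward to 1993-12-12.

1993-12-12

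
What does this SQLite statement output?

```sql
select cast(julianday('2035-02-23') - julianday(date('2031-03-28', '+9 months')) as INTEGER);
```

1153

Adding +9 months to 2031-03-28 gives 2031-12-28.
3 days remain in December 2031 after the 28th (31 − 28).
Full months from January 2032 through January 2035 contribute their day counts.
Then 23 days into February 2035.
Total: 3 + 31 + 29 + 31 + 30 + 31 + 30 + 31 + 31 + 30 + 31 + 30 + 31 + 31 + 28 + 31 + 30 + 31 + 30 + 31 + 31 + 30 + 31 + 30 + 31 + 31 + 28 + 31 + 30 + 31 + 30 + 31 + 31 + 30 + 31 + 30 + 31 + 31 + 23 = 1153.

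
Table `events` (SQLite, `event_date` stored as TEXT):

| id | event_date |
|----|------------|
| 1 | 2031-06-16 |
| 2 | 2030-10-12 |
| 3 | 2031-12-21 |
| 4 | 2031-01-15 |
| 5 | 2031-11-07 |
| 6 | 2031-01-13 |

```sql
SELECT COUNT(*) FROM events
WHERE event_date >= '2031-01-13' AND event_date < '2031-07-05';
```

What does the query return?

Rows in [2031-01-13, 2031-07-05): 2031-06-16, 2031-01-15, 2031-01-13 → 3 rows.

3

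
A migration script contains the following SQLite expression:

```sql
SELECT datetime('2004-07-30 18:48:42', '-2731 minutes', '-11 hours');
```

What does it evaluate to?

2731 minutes = 45h 31m; -2731 minutes from 2004-07-30 18:48:42 is 2004-07-28 21:17:42 (crosses midnight).
-11 hours from 2004-07-28 21:17:42 is 2004-07-28 10:17:42.

2004-07-28 10:17:42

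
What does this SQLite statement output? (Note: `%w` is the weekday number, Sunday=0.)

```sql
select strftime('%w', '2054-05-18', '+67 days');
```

5

First apply '+67 days': 2054-05-18 → 2054-07-24.
2054-07-24 is a Friday; with Sunday=0 that is 5.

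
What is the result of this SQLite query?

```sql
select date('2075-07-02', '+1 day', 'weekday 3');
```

2075-07-03

Advancing 1 more day within July lands on 2075-07-03.
`weekday 3` advances to the next Wednesday; 2075-07-03 is already a Wednesday, so it stays at 2075-07-03.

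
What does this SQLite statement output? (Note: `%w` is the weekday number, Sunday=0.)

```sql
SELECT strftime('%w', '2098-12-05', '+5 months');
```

First apply '+5 months': 2098-12-05 → 2099-05-05.
2099-05-05 is a Tuesday; with Sunday=0 that is 2.

2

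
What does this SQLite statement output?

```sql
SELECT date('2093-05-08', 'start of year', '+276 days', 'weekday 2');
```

`start of year` rewinds 2093-05-08 to 2093-01-01.
Applying '+276 days' to 2093-01-01: counting 276 days forward gives 2093-10-04.
`weekday 2` advances to the next Tuesday; 2093-10-04 is a Sunday, so it moves forward to 2093-10-06.

2093-10-06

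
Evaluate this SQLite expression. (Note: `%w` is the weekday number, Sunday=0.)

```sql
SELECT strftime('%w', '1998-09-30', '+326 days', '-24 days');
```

First apply '+326 days', '-24 days': 1998-09-30 → 1999-07-29.
1999-07-29 is a Thursday; with Sunday=0 that is 4.

4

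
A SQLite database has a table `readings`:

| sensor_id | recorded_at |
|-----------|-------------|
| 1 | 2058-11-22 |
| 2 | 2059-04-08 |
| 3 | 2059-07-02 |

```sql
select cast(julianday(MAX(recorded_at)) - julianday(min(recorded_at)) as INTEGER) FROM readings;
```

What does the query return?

222

MIN = 2058-11-22, MAX = 2059-07-02.
8 days remain in November 2058 after the 22nd (30 − 22).
Full months from December 2058 through June 2059 contribute their day counts.
Then 2 days into July 2059.
Total: 8 + 31 + 31 + 28 + 31 + 30 + 31 + 30 + 2 = 222.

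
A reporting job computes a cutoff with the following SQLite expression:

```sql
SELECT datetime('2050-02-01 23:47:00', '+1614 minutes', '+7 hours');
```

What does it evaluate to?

2050-02-03 09:41:00

1614 minutes = 26h 54m; +1614 minutes from 2050-02-01 23:47:00 is 2050-02-03 02:41:00 (crosses midnight).
+7 hours from 2050-02-03 02:41:00 is 2050-02-03 09:41:00.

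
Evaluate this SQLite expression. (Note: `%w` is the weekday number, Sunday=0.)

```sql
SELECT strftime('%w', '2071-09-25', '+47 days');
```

First apply '+47 days': 2071-09-25 → 2071-11-11.
2071-11-11 is a Wednesday; with Sunday=0 that is 3.

3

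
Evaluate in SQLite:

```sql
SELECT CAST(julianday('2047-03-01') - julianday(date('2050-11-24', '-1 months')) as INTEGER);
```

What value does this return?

Adding -1 month to 2050-11-24 gives 2050-10-24.
30 days remain in March 2047 after the 1st (31 − 1).
Full months from April 2047 through September 2050 contribute their day counts.
Then 24 days into October 2050.
Total: 30 + 30 + 31 + 30 + 31 + 31 + 30 + 31 + 30 + 31 + 31 + 29 + 31 + 30 + 31 + 30 + 31 + 31 + 30 + 31 + 30 + 31 + 31 + 28 + 31 + 30 + 31 + 30 + 31 + 31 + 30 + 31 + 30 + 31 + 31 + 28 + 31 + 30 + 31 + 30 + 31 + 31 + 30 + 24 = 1333.
The subtraction is earlier − later, so the result is −1333 → -1333.

-1333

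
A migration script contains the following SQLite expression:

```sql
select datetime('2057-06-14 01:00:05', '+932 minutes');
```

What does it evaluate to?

932 minutes = 15h 32m; +932 minutes from 2057-06-14 01:00:05 is 2057-06-14 16:32:05.

2057-06-14 16:32:05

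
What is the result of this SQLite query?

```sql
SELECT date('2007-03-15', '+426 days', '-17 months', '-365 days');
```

2005-12-14

Applying '+426 days' to 2007-03-15: counting 426 days forward gives 2008-05-14.
Adding -17 months to 2008-05-14 gives 2006-12-14.
Applying '-365 days' to 2006-12-14: counting 365 days back gives 2005-12-14.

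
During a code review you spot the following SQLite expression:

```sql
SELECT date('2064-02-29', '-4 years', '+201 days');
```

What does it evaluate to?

2060-09-17

Adding -4 years to 2064-02-29 gives 2060-02-29.
Applying '+201 days' to 2060-02-29: counting 201 days forward gives 2060-09-17.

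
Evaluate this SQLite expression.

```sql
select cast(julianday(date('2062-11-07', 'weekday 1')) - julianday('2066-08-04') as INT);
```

`weekday 1` advances to the next Monday; 2062-11-07 is a Tuesday, so it moves forward to 2062-11-13.
17 days remain in November 2062 after the 13th (30 − 13).
Full months from December 2062 through July 2066 contribute their day counts.
Then 4 days into August 2066.
Total: 17 + 31 + 31 + 28 + 31 + 30 + 31 + 30 + 31 + 31 + 30 + 31 + 30 + 31 + 31 + 29 + 31 + 30 + 31 + 30 + 31 + 31 + 30 + 31 + 30 + 31 + 31 + 28 + 31 + 30 + 31 + 30 + 31 + 31 + 30 + 31 + 30 + 31 + 31 + 28 + 31 + 30 + 31 + 30 + 31 + 4 = 1360.
The subtraction is earlier − later, so the result is −1360 → -1360.

-1360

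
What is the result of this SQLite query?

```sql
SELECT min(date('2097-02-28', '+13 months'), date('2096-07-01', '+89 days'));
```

2096-09-28

date('2097-02-28', '+13 months') → 2098-03-28.
date('2096-07-01', '+89 days') → 2096-09-28.
Earlier of the two is 2096-09-28.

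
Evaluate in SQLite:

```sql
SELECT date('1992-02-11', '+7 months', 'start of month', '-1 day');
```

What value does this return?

1992-08-31

Adding +7 months to 1992-02-11 gives 1992-09-11.
`start of month` rewinds 1992-09-11 to 1992-09-01.
Going back 1 day from 1992-09-01 reaches 1992-08-31 (last day of August, 31 days).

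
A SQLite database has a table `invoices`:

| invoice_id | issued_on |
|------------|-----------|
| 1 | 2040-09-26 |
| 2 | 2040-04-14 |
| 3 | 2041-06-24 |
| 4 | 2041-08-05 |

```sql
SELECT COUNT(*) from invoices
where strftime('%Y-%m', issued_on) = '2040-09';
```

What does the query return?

1

Rows with year-month 2040-09: 2040-09-26 → 1.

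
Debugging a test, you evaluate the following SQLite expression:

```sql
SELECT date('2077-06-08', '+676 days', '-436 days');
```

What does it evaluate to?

Applying '+676 days' to 2077-06-08: counting 676 days forward gives 2079-04-15.
Applying '-436 days' to 2079-04-15: counting 436 days back gives 2078-02-03.

2078-02-03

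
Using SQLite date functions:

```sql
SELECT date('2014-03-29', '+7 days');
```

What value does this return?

2014-04-05

March 2014 has 31 days; 2 remain after the 29th, so 3 days reach 2014-04-01.
Advancing 4 more days within April lands on 2014-04-05.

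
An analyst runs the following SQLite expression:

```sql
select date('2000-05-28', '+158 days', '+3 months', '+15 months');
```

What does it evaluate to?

2002-05-02

Applying '+158 days' to 2000-05-28: counting 158 days forward gives 2000-11-02.
Adding +3 months to 2000-11-02 gives 2001-02-02.
Adding +15 months to 2001-02-02 gives 2002-05-02.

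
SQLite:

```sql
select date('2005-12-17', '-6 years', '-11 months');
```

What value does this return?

1999-01-17

Adding -6 years to 2005-12-17 gives 1999-12-17.
Adding -11 months to 1999-12-17 gives 1999-01-17.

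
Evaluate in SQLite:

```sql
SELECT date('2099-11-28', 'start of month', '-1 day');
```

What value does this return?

`start of month` rewinds 2099-11-28 to 2099-11-01.
Going back 1 day from 2099-11-01 reaches 2099-10-31 (last day of October, 31 days).

2099-10-31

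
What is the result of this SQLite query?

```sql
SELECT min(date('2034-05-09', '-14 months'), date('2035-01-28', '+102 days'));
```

2033-03-09

date('2034-05-09', '-14 months') → 2033-03-09.
date('2035-01-28', '+102 days') → 2035-05-10.
Earlier of the two is 2033-03-09.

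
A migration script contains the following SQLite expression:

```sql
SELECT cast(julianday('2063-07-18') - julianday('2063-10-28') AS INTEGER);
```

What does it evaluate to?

13 days remain in July 2063 after the 18th (31 − 18).
August 2063: 31 days.
September 2063: 30 days.
Then 28 days into October 2063.
Total: 13 + 31 + 30 + 28 = 102.
The subtraction is earlier − later, so the result is −102 → -102.

-102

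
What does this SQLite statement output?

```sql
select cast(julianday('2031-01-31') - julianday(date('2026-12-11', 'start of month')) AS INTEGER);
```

`start of month` rewinds 2026-12-11 to 2026-12-01.
30 days remain in December 2026 after the 1st (31 − 1).
Full months from January 2027 through December 2030 contribute their day counts.
Then 31 days into January 2031.
Total: 30 + 31 + 28 + 31 + 30 + 31 + 30 + 31 + 31 + 30 + 31 + 30 + 31 + 31 + 29 + 31 + 30 + 31 + 30 + 31 + 31 + 30 + 31 + 30 + 31 + 31 + 28 + 31 + 30 + 31 + 30 + 31 + 31 + 30 + 31 + 30 + 31 + 31 + 28 + 31 + 30 + 31 + 30 + 31 + 31 + 30 + 31 + 30 + 31 + 31 = 1522.

1522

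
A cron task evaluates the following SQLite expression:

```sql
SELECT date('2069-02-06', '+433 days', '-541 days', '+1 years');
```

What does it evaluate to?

2069-10-21

Applying '+433 days' to 2069-02-06: counting 433 days forward gives 2070-04-15.
Applying '-541 days' to 2070-04-15: counting 541 days back gives 2068-10-21.
Adding +1 year to 2068-10-21 gives 2069-10-21.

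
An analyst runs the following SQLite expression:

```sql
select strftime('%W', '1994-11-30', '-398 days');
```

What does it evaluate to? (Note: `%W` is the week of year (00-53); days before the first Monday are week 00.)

First apply '-398 days': 1994-11-30 → 1993-10-28.
1993-10-28 is a Thursday. SQLite's %W counts Mondays since the year started; the result is 43.

43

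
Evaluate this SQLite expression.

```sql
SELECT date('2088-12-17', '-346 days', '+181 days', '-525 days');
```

2087-01-27

Applying '-346 days' to 2088-12-17: counting 346 days back gives 2088-01-06.
Applying '+181 days' to 2088-01-06: counting 181 days forward gives 2088-07-05.
Applying '-525 days' to 2088-07-05: counting 525 days back gives 2087-01-27.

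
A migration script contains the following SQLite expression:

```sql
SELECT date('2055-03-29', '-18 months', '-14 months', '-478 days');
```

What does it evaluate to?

2051-04-08

Adding -18 months to 2055-03-29 gives 2053-09-29.
Adding -14 months to 2053-09-29 gives 2052-07-29.
Applying '-478 days' to 2052-07-29: counting 478 days back gives 2051-04-08.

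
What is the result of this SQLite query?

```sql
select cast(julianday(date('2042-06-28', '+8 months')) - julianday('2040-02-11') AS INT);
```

1113

Adding +8 months to 2042-06-28 gives 2043-02-28.
18 days remain in February 2040 after the 11th (29 − 11).
Full months from March 2040 through January 2043 contribute their day counts.
Then 28 days into February 2043.
Total: 18 + 31 + 30 + 31 + 30 + 31 + 31 + 30 + 31 + 30 + 31 + 31 + 28 + 31 + 30 + 31 + 30 + 31 + 31 + 30 + 31 + 30 + 31 + 31 + 28 + 31 + 30 + 31 + 30 + 31 + 31 + 30 + 31 + 30 + 31 + 31 + 28 = 1113.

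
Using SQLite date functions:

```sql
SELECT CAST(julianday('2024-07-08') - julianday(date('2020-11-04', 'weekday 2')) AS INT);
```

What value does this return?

`weekday 2` advances to the next Tuesday; 2020-11-04 is a Wednesday, so it moves forward to 2020-11-10.
20 days remain in November 2020 after the 10th (30 − 10).
Full months from December 2020 through June 2024 contribute their day counts.
Then 8 days into July 2024.
Total: 20 + 31 + 31 + 28 + 31 + 30 + 31 + 30 + 31 + 31 + 30 + 31 + 30 + 31 + 31 + 28 + 31 + 30 + 31 + 30 + 31 + 31 + 30 + 31 + 30 + 31 + 31 + 28 + 31 + 30 + 31 + 30 + 31 + 31 + 30 + 31 + 30 + 31 + 31 + 29 + 31 + 30 + 31 + 30 + 8 = 1336.

1336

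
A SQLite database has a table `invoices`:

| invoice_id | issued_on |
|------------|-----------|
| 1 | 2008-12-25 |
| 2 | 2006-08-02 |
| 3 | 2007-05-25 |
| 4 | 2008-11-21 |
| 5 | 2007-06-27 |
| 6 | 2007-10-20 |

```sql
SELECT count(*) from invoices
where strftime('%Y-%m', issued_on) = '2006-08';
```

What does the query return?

1

Rows with year-month 2006-08: 2006-08-02 → 1.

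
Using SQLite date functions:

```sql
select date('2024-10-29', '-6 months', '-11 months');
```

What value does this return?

2023-05-29

Adding -6 months to 2024-10-29 gives 2024-04-29.
Adding -11 months to 2024-04-29 gives 2023-05-29.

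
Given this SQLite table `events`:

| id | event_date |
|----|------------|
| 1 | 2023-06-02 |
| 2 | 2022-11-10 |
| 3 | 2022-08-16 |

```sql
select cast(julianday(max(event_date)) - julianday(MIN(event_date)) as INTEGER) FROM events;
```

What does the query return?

290

MIN = 2022-08-16, MAX = 2023-06-02.
15 days remain in August 2022 after the 16th (31 − 16).
Full months from September 2022 through May 2023 contribute their day counts.
Then 2 days into June 2023.
Total: 15 + 30 + 31 + 30 + 31 + 31 + 28 + 31 + 30 + 31 + 2 = 290.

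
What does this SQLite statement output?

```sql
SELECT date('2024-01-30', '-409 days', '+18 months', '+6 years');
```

Applying '-409 days' to 2024-01-30: counting 409 days back gives 2022-12-17.
Adding +18 months to 2022-12-17 gives 2024-06-17.
Adding +6 years to 2024-06-17 gives 2030-06-17.

2030-06-17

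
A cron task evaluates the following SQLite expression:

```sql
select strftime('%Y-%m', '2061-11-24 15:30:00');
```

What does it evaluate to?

`%Y-%m` extracts the year-month: 2061-11.

2061-11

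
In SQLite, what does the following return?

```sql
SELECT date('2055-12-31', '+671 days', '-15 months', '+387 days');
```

Applying '+671 days' to 2055-12-31: counting 671 days forward gives 2057-11-01.
Adding -15 months to 2057-11-01 gives 2056-08-01.
Applying '+387 days' to 2056-08-01: counting 387 days forward gives 2057-08-23.

2057-08-23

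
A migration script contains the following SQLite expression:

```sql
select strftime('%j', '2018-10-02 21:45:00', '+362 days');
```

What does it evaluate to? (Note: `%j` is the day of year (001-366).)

272

First apply '+362 days': 2018-10-02 21:45:00 → 2019-09-29 21:45:00.
Day-of-year for 2019-09-29: days since 2019-01-01 inclusive = 272, zero-padded to 272.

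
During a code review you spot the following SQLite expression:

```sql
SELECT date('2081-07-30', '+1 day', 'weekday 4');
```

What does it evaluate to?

2081-07-31

Advancing 1 more day within July lands on 2081-07-31.
`weekday 4` advances to the next Thursday; 2081-07-31 is already a Thursday, so it stays at 2081-07-31.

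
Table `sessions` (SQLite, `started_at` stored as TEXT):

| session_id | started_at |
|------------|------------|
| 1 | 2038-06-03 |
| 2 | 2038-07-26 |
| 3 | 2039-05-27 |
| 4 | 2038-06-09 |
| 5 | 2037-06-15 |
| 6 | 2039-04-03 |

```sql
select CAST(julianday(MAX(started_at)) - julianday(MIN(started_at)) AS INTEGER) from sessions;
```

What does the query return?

MIN = 2037-06-15, MAX = 2039-05-27.
15 days remain in June 2037 after the 15th (30 − 15).
Full months from July 2037 through April 2039 contribute their day counts.
Then 27 days into May 2039.
Total: 15 + 31 + 31 + 30 + 31 + 30 + 31 + 31 + 28 + 31 + 30 + 31 + 30 + 31 + 31 + 30 + 31 + 30 + 31 + 31 + 28 + 31 + 30 + 27 = 711.

711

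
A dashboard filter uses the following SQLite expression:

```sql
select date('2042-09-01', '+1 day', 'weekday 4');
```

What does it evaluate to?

2042-09-04

Advancing 1 more day within September lands on 2042-09-02.
`weekday 4` advances to the next Thursday; 2042-09-02 is a Tuesday, so it moves forward to 2042-09-04.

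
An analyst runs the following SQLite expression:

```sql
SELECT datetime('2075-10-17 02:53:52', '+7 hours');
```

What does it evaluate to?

2075-10-17 09:53:52

+7 hours from 2075-10-17 02:53:52 is 2075-10-17 09:53:52.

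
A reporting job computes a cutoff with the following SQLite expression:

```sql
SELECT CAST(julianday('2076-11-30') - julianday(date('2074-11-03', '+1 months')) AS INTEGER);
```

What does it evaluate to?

Adding +1 month to 2074-11-03 gives 2074-12-03.
28 days remain in December 2074 after the 3rd (31 − 3).
Full months from January 2075 through October 2076 contribute their day counts.
Then 30 days into November 2076.
Total: 28 + 31 + 28 + 31 + 30 + 31 + 30 + 31 + 31 + 30 + 31 + 30 + 31 + 31 + 29 + 31 + 30 + 31 + 30 + 31 + 31 + 30 + 31 + 30 = 728.

728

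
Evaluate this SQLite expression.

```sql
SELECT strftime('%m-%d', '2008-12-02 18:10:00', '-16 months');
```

08-02

First apply '-16 months': 2008-12-02 18:10:00 → 2007-08-02 18:10:00.
`%m-%d` extracts the month-day: 08-02.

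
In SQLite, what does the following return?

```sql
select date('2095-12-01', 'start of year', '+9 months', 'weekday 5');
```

`start of year` rewinds 2095-12-01 to 2095-01-01.
Adding +9 months to 2095-01-01 gives 2095-10-01.
`weekday 5` advances to the next Friday; 2095-10-01 is a Saturday, so it moves forward to 2095-10-07.

2095-10-07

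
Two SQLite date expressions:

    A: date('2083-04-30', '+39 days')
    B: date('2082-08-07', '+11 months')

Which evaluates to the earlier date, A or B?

A

A = 2083-06-08.
B = 2083-07-07.
A is earlier.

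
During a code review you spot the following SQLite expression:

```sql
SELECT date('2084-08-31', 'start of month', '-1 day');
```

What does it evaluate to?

`start of month` rewinds 2084-08-31 to 2084-08-01.
Going back 1 day from 2084-08-01 reaches 2084-07-31 (last day of July, 31 days).

2084-07-31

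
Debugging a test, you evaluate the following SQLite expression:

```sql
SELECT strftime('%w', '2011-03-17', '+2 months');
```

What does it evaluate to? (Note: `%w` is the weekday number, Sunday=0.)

2

First apply '+2 months': 2011-03-17 → 2011-05-17.
2011-05-17 is a Tuesday; with Sunday=0 that is 2.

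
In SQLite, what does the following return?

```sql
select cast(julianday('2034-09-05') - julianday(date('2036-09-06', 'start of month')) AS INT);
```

`start of month` rewinds 2036-09-06 to 2036-09-01.
25 days remain in September 2034 after the 5th (30 − 5).
Full months from October 2034 through August 2036 contribute their day counts.
Then 1 day into September 2036.
Total: 25 + 31 + 30 + 31 + 31 + 28 + 31 + 30 + 31 + 30 + 31 + 31 + 30 + 31 + 30 + 31 + 31 + 29 + 31 + 30 + 31 + 30 + 31 + 31 + 1 = 727.
The subtraction is earlier − later, so the result is −727 → -727.

-727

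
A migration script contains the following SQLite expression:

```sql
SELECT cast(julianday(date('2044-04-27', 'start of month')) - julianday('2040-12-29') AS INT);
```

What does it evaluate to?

1189

`start of month` rewinds 2044-04-27 to 2044-04-01.
2 days remain in December 2040 after the 29th (31 − 29).
Full months from January 2041 through March 2044 contribute their day counts.
Then 1 day into April 2044.
Total: 2 + 31 + 28 + 31 + 30 + 31 + 30 + 31 + 31 + 30 + 31 + 30 + 31 + 31 + 28 + 31 + 30 + 31 + 30 + 31 + 31 + 30 + 31 + 30 + 31 + 31 + 28 + 31 + 30 + 31 + 30 + 31 + 31 + 30 + 31 + 30 + 31 + 31 + 29 + 31 + 1 = 1189.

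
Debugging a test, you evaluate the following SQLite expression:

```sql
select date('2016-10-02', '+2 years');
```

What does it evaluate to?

2018-10-02

Adding +2 years to 2016-10-02 gives 2018-10-02.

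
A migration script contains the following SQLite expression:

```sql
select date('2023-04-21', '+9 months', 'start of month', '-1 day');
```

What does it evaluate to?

2023-12-31

Adding +9 months to 2023-04-21 gives 2024-01-21.
`start of month` rewinds 2024-01-21 to 2024-01-01.
Going back 1 day from 2024-01-01 reaches 2023-12-31 (last day of December, 31 days).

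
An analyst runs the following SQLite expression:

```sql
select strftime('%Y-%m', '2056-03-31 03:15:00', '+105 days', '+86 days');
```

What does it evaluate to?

First apply '+105 days', '+86 days': 2056-03-31 03:15:00 → 2056-10-08 03:15:00.
`%Y-%m` extracts the year-month: 2056-10.

2056-10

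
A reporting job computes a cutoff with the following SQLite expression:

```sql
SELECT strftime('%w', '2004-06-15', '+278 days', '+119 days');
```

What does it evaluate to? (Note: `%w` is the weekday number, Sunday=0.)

0

First apply '+278 days', '+119 days': 2004-06-15 → 2005-07-17.
2005-07-17 is a Sunday; with Sunday=0 that is 0.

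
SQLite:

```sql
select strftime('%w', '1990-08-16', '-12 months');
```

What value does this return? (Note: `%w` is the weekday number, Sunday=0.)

3

First apply '-12 months': 1990-08-16 → 1989-08-16.
1989-08-16 is a Wednesday; with Sunday=0 that is 3.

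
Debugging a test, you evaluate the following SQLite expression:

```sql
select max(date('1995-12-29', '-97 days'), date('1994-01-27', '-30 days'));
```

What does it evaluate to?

date('1995-12-29', '-97 days') → 1995-09-23.
date('1994-01-27', '-30 days') → 1993-12-28.
Later of the two is 1995-09-23.

1995-09-23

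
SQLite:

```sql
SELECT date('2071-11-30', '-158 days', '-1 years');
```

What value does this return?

2070-06-25

Applying '-158 days' to 2071-11-30: counting 158 days back gives 2071-06-25.
Adding -1 year to 2071-06-25 gives 2070-06-25.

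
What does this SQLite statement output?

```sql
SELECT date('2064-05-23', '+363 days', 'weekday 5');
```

2065-05-22

Applying '+363 days' to 2064-05-23: counting 363 days forward gives 2065-05-21.
`weekday 5` advances to the next Friday; 2065-05-21 is a Thursday, so it moves forward to 2065-05-22.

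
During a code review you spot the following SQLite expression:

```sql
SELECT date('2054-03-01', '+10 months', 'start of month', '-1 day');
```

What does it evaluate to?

2054-12-31

Adding +10 months to 2054-03-01 gives 2055-01-01.
`start of month` rewinds 2055-01-01 to 2055-01-01.
Going back 1 day from 2055-01-01 reaches 2054-12-31 (last day of December, 31 days).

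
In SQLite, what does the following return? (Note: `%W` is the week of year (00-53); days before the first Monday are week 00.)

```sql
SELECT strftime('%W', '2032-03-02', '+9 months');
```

48

First apply '+9 months': 2032-03-02 → 2032-12-02.
2032-12-02 is a Thursday. SQLite's %W counts Mondays since the year started; the result is 48.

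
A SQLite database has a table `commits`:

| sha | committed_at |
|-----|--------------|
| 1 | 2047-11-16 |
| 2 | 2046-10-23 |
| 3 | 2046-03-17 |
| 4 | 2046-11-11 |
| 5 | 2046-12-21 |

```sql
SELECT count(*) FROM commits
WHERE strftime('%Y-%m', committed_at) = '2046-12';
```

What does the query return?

1

Rows with year-month 2046-12: 2046-12-21 → 1.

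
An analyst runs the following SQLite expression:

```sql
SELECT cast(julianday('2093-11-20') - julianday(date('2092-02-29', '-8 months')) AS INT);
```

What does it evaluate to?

875

Adding -8 months to 2092-02-29 gives 2091-06-29.
1 day remains in June 2091 after the 29th (30 − 29).
Full months from July 2091 through October 2093 contribute their day counts.
Then 20 days into November 2093.
Total: 1 + 31 + 31 + 30 + 31 + 30 + 31 + 31 + 29 + 31 + 30 + 31 + 30 + 31 + 31 + 30 + 31 + 30 + 31 + 31 + 28 + 31 + 30 + 31 + 30 + 31 + 31 + 30 + 31 + 20 = 875.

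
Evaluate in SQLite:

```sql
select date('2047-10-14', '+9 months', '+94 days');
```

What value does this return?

Adding +9 months to 2047-10-14 gives 2048-07-14.
Applying '+94 days' to 2048-07-14: counting 94 days forward gives 2048-10-16.

2048-10-16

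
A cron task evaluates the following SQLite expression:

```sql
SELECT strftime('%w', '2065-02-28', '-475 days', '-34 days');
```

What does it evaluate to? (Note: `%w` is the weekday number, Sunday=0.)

First apply '-475 days', '-34 days': 2065-02-28 → 2063-10-08.
2063-10-08 is a Monday; with Sunday=0 that is 1.

1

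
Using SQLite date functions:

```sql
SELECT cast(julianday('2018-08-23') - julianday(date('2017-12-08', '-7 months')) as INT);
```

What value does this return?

472

Adding -7 months to 2017-12-08 gives 2017-05-08.
23 days remain in May 2017 after the 8th (31 − 8).
Full months from June 2017 through July 2018 contribute their day counts.
Then 23 days into August 2018.
Total: 23 + 30 + 31 + 31 + 30 + 31 + 30 + 31 + 31 + 28 + 31 + 30 + 31 + 30 + 31 + 23 = 472.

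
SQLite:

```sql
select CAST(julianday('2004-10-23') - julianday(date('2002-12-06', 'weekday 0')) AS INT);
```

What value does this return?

`weekday 0` advances to the next Sunday; 2002-12-06 is a Friday, so it moves forward to 2002-12-08.
23 days remain in December 2002 after the 8th (31 − 8).
Full months from January 2003 through September 2004 contribute their day counts.
Then 23 days into October 2004.
Total: 23 + 31 + 28 + 31 + 30 + 31 + 30 + 31 + 31 + 30 + 31 + 30 + 31 + 31 + 29 + 31 + 30 + 31 + 30 + 31 + 31 + 30 + 23 = 685.

685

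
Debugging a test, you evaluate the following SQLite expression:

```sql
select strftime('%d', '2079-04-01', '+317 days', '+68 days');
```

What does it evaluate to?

20

First apply '+317 days', '+68 days': 2079-04-01 → 2080-04-20.
`%d` extracts the 2-digit day of month: 20.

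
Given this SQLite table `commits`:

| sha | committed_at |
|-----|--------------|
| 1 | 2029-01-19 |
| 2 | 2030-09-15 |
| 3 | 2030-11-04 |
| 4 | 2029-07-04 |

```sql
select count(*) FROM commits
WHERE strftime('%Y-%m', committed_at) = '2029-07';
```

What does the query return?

1

Rows with year-month 2029-07: 2029-07-04 → 1.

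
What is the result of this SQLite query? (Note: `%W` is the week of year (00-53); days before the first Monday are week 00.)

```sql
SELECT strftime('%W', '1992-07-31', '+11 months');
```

26

First apply '+11 months': 1992-07-31 → 1993-07-01.
1993-07-01 is a Thursday. SQLite's %W counts Mondays since the year started; the result is 26.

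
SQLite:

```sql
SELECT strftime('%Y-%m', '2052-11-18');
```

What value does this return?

2052-11

`%Y-%m` extracts the year-month: 2052-11.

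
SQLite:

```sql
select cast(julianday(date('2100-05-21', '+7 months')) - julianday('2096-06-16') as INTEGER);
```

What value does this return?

1648

Adding +7 months to 2100-05-21 gives 2100-12-21.
14 days remain in June 2096 after the 16th (30 − 16).
Full months from July 2096 through November 2100 contribute their day counts.
Then 21 days into December 2100.
Total: 14 + 31 + 31 + 30 + 31 + 30 + 31 + 31 + 28 + 31 + 30 + 31 + 30 + 31 + 31 + 30 + 31 + 30 + 31 + 31 + 28 + 31 + 30 + 31 + 30 + 31 + 31 + 30 + 31 + 30 + 31 + 31 + 28 + 31 + 30 + 31 + 30 + 31 + 31 + 30 + 31 + 30 + 31 + 31 + 28 + 31 + 30 + 31 + 30 + 31 + 31 + 30 + 31 + 30 + 21 = 1648.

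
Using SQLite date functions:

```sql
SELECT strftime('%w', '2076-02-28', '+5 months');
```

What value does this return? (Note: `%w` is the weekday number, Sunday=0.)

2

First apply '+5 months': 2076-02-28 → 2076-07-28.
2076-07-28 is a Tuesday; with Sunday=0 that is 2.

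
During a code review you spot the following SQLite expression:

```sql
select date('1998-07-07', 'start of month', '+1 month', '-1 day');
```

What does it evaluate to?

`start of month` rewinds 1998-07-07 to 1998-07-01.
Adding +1 month to 1998-07-01 gives 1998-08-01.
Going back 1 day from 1998-08-01 reaches 1998-07-31 (last day of July, 31 days).

1998-07-31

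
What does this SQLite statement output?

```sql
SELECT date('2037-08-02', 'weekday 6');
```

2037-08-08

`weekday 6` advances to the next Saturday; 2037-08-02 is a Sunday, so it moves forward to 2037-08-08.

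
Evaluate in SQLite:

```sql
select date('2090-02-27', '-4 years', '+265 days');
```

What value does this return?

Adding -4 years to 2090-02-27 gives 2086-02-27.
Applying '+265 days' to 2086-02-27: counting 265 days forward gives 2086-11-19.

2086-11-19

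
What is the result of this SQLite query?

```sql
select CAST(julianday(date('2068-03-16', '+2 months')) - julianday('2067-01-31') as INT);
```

Adding +2 months to 2068-03-16 gives 2068-05-16.
0 days remain in January 2067 after the 31st (31 − 31).
Full months from February 2067 through April 2068 contribute their day counts.
Then 16 days into May 2068.
Total: 0 + 28 + 31 + 30 + 31 + 30 + 31 + 31 + 30 + 31 + 30 + 31 + 31 + 29 + 31 + 30 + 16 = 471.

471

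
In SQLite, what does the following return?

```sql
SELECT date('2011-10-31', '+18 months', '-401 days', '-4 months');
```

Adding +18 months to 2011-10-31 targets 2013-04-31. April 2013 has only 30 days, so SQLite normalizes the 1-day overflow forward to 2013-05-01.
Applying '-401 days' to 2013-05-01: counting 401 days back gives 2012-03-26.
Adding -4 months to 2012-03-26 gives 2011-11-26.

2011-11-26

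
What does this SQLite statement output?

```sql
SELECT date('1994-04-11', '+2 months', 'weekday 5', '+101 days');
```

1994-09-26

Adding +2 months to 1994-04-11 gives 1994-06-11.
`weekday 5` advances to the next Friday; 1994-06-11 is a Saturday, so it moves forward to 1994-06-17.
Applying '+101 days' to 1994-06-17: counting 101 days forward gives 1994-09-26.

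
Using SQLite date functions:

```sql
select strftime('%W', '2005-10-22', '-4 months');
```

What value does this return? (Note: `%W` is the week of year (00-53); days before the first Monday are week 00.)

First apply '-4 months': 2005-10-22 → 2005-06-22.
2005-06-22 is a Wednesday. SQLite's %W counts Mondays since the year started; the result is 25.

25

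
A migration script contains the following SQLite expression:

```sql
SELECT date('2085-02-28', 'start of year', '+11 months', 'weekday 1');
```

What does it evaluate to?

2085-12-03

`start of year` rewinds 2085-02-28 to 2085-01-01.
Adding +11 months to 2085-01-01 gives 2085-12-01.
`weekday 1` advances to the next Monday; 2085-12-01 is a Saturday, so it moves forward to 2085-12-03.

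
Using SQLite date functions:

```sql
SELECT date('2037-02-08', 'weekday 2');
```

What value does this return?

2037-02-10

`weekday 2` advances to the next Tuesday; 2037-02-08 is a Sunday, so it moves forward to 2037-02-10.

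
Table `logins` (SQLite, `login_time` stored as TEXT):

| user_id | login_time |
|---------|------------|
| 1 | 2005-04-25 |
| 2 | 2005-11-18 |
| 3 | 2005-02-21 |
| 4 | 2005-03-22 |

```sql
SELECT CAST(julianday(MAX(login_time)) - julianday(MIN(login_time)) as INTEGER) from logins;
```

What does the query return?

270

MIN = 2005-02-21, MAX = 2005-11-18.
7 days remain in February 2005 after the 21st (28 − 21).
Full months from March 2005 through October 2005 contribute their day counts.
Then 18 days into November 2005.
Total: 7 + 31 + 30 + 31 + 30 + 31 + 31 + 30 + 31 + 18 = 270.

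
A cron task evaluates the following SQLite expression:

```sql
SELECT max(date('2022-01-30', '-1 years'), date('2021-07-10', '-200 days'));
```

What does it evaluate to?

2021-01-30

date('2022-01-30', '-1 years') → 2021-01-30.
date('2021-07-10', '-200 days') → 2020-12-22.
Later of the two is 2021-01-30.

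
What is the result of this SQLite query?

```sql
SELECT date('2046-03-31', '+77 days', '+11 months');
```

2047-05-16

Applying '+77 days' to 2046-03-31: counting 77 days forward gives 2046-06-16.
Adding +11 months to 2046-06-16 gives 2047-05-16.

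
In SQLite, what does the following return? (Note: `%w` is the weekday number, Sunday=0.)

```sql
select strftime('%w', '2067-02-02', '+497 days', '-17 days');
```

0

First apply '+497 days', '-17 days': 2067-02-02 → 2068-05-27.
2068-05-27 is a Sunday; with Sunday=0 that is 0.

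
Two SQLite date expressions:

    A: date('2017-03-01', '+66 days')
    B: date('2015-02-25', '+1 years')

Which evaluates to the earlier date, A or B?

A = 2017-05-06.
B = 2016-02-25.
B is earlier.

B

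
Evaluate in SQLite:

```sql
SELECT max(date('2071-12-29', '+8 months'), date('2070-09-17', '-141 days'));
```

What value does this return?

date('2071-12-29', '+8 months') → 2072-08-29.
date('2070-09-17', '-141 days') → 2070-04-29.
Later of the two is 2072-08-29.

2072-08-29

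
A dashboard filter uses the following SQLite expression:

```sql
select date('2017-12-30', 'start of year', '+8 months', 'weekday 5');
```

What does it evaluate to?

`start of year` rewinds 2017-12-30 to 2017-01-01.
Adding +8 months to 2017-01-01 gives 2017-09-01.
`weekday 5` advances to the next Friday; 2017-09-01 is already a Friday, so it stays at 2017-09-01.

2017-09-01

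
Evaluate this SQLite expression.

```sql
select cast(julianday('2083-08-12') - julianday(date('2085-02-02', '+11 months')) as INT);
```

Adding +11 months to 2085-02-02 gives 2086-01-02.
19 days remain in August 2083 after the 12th (31 − 12).
Full months from September 2083 through December 2085 contribute their day counts.
Then 2 days into January 2086.
Total: 19 + 30 + 31 + 30 + 31 + 31 + 29 + 31 + 30 + 31 + 30 + 31 + 31 + 30 + 31 + 30 + 31 + 31 + 28 + 31 + 30 + 31 + 30 + 31 + 31 + 30 + 31 + 30 + 31 + 2 = 874.
The subtraction is earlier − later, so the result is −874 → -874.

-874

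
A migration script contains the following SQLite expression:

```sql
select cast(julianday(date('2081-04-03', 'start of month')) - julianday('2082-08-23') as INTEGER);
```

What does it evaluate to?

`start of month` rewinds 2081-04-03 to 2081-04-01.
29 days remain in April 2081 after the 1st (30 − 1).
Full months from May 2081 through July 2082 contribute their day counts.
Then 23 days into August 2082.
Total: 29 + 31 + 30 + 31 + 31 + 30 + 31 + 30 + 31 + 31 + 28 + 31 + 30 + 31 + 30 + 31 + 23 = 509.
The subtraction is earlier − later, so the result is −509 → -509.

-509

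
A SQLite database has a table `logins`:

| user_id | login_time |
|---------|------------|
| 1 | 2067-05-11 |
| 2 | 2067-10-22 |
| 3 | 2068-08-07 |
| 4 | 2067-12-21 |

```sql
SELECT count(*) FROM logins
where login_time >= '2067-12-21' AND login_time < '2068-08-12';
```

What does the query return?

2

Rows in [2067-12-21, 2068-08-12): 2068-08-07, 2067-12-21 → 2 rows.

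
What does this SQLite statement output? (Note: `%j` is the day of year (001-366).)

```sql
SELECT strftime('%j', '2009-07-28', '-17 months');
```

059

First apply '-17 months': 2009-07-28 → 2008-02-28.
Day-of-year for 2008-02-28: days since 2008-01-01 inclusive = 59, zero-padded to 059.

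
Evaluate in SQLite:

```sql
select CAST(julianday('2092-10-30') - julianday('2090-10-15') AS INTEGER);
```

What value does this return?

746

16 days remain in October 2090 after the 15th (31 − 15).
Full months from November 2090 through September 2092 contribute their day counts.
Then 30 days into October 2092.
Total: 16 + 30 + 31 + 31 + 28 + 31 + 30 + 31 + 30 + 31 + 31 + 30 + 31 + 30 + 31 + 31 + 29 + 31 + 30 + 31 + 30 + 31 + 31 + 30 + 30 = 746.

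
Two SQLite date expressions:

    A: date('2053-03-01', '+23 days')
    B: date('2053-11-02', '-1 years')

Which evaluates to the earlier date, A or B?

B

A = 2053-03-24.
B = 2052-11-02.
B is earlier.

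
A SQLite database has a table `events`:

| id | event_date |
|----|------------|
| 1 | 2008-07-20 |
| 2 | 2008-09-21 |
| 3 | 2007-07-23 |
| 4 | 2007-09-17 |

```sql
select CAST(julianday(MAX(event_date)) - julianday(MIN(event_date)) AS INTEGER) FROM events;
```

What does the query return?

MIN = 2007-07-23, MAX = 2008-09-21.
8 days remain in July 2007 after the 23rd (31 − 23).
Full months from August 2007 through August 2008 contribute their day counts.
Then 21 days into September 2008.
Total: 8 + 31 + 30 + 31 + 30 + 31 + 31 + 29 + 31 + 30 + 31 + 30 + 31 + 31 + 21 = 426.

426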